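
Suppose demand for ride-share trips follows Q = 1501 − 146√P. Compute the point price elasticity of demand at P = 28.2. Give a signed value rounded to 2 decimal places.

-0.53

dQ/dP = −146/(2√P) = -13.7467. At P = 28.2, Q = 725.686.
Ed = (dQ/dP)·(P/Q) = (-13.7467) × (28.2/725.686) = -0.5341…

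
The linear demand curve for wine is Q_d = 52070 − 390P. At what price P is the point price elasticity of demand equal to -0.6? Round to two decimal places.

Ed = −390P/(52070 − 390P). Set this equal to -0.6:
390P = 0.6·(52070 − 390P) ⇒ 390P(1 + 0.6) = 0.6·52070
P = 0.6·52070 / (390·1.6) = 50.0673…

50.07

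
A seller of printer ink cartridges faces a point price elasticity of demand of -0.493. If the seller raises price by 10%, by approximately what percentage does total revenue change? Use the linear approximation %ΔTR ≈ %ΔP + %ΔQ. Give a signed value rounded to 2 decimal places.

+5.07%

%ΔQ ≈ Ed × %ΔP = (-0.493) × (+10%) = -4.9300%
%ΔTR ≈ %ΔP + %ΔQ = (+10%) + (-4.9300%) = +5.0700%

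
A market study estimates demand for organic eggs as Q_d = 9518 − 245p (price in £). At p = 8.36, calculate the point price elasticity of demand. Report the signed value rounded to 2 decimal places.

dQ_d/dp = −245. At p = 8.36, Q_d = 9518 − 245(8.36) = 7469.8.
Ed = (dQ_d/dp)·(p/Q_d) = −245 × (8.36/7469.8) = -0.2741…

-0.27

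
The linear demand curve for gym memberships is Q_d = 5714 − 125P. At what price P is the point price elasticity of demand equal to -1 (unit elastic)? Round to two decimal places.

Ed = −125P/(5714 − 125P). Set this equal to -1:
125P = 1·(5714 − 125P) ⇒ 125P(1 + 1) = 1·5714
P = 1·5714 / (125·2) = 22.856

22.86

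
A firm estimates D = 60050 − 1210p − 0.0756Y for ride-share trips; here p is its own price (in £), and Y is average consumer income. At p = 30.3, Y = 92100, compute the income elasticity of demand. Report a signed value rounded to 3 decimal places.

-0.424

At the given values, D = 60050 − 1210(30.3) − 0.0756(92100) = 16424.24.
∂D/∂Y = -0.0756.
E = (-0.0756) × (92100/16424.24) = -0.42393…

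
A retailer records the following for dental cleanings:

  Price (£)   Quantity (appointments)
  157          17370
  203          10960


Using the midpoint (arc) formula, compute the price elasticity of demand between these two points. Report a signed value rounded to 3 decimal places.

%ΔQ = (10960 − 17370) / [(17370 + 10960)/2] = -6410/14165 = -0.452523…
%ΔP = (203 − 157) / [(157 + 203)/2] = 46/180 = 0.255555…
Arc Ed = %ΔQ / %ΔP = (-6410/14165) / (46/180) = -1.77074…

-1.771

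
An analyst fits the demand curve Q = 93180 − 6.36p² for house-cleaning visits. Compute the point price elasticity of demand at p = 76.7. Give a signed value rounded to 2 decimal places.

-1.34

dQ/dp = −2·6.36·p = -975.624. At p = 76.7, Q = 55764.8196.
Ed = (dQ/dp)·(p/Q) = (-975.624) × (76.7/55764.8196) = -1.3418…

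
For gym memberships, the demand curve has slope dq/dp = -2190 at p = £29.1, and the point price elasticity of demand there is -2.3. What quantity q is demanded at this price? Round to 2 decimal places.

27708.26

Ed = (dq/dp)·(p/q) ⇒ q = (dq/dp)·p/Ed = (-2190)·29.1/(-2.3) = 27708.2608…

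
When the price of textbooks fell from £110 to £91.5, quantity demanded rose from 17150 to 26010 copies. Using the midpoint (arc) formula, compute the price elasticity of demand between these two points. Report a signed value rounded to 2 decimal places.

-2.24

%ΔQ = (26010 − 17150) / [(17150 + 26010)/2] = 8860/21580 = 0.410565…
%ΔP = (91.5 − 110) / [(110 + 91.5)/2] = -18.5/100.75 = -0.183622…
Arc Ed = %ΔQ / %ΔP = (8860/21580) / (-18.5/100.75) = -2.2359…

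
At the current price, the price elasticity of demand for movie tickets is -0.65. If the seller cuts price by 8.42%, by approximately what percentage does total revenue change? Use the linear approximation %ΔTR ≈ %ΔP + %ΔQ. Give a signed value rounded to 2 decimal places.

-2.95%

%ΔQ ≈ Ed × %ΔP = (-0.65) × (-8.42%) = +5.4730%
%ΔTR ≈ %ΔP + %ΔQ = (-8.42%) + (+5.4730%) = -2.9470%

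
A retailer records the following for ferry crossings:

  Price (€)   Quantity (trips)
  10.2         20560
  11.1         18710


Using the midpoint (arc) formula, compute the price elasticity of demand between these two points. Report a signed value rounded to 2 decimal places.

%ΔQ = (18710 − 20560) / [(20560 + 18710)/2] = -1850/19635 = -0.094219…
%ΔP = (11.1 − 10.2) / [(10.2 + 11.1)/2] = 0.9/10.65 = 0.084507…
Arc Ed = %ΔQ / %ΔP = (-1850/19635) / (0.9/10.65) = -1.1149…

-1.11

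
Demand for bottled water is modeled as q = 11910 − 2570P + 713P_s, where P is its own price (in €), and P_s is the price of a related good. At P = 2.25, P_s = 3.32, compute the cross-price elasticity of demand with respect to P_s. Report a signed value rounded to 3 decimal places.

0.279

At the given values, q = 11910 − 2570(2.25) + 713(3.32) = 8494.66.
∂q/∂P_s = 713.
E = (713) × (3.32/8494.66) = 0.27866…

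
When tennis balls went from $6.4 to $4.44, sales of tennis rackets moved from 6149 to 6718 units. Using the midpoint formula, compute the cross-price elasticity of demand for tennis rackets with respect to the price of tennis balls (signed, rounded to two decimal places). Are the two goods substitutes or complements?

%ΔQ_{tennis rackets} = (6718 − 6149)/avg = 569/6433.5 = 0.088443…
%ΔP_{tennis balls} = (4.44 − 6.4)/avg = -1.96/5.42 = -0.361623…
E_cross = (569/6433.5) / (-1.96/5.42) = -0.2445…
E_cross < 0 ⇒ the goods are complements.

-0.24; complements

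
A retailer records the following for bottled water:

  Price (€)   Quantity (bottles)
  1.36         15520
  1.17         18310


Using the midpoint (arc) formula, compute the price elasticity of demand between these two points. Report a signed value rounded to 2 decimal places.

-1.10

%ΔQ = (18310 − 15520) / [(15520 + 18310)/2] = 2790/16915 = 0.164942…
%ΔP = (1.17 − 1.36) / [(1.36 + 1.17)/2] = -0.19/1.265 = -0.150197…
Arc Ed = %ΔQ / %ΔP = (2790/16915) / (-0.19/1.265) = -1.0981…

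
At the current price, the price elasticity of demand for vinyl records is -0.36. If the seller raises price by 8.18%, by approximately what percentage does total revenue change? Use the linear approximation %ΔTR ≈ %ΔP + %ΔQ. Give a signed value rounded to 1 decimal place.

+5.2%

%ΔQ ≈ Ed × %ΔP = (-0.36) × (+8.18%) = -2.9448%
%ΔTR ≈ %ΔP + %ΔQ = (+8.18%) + (-2.9448%) = +5.2352%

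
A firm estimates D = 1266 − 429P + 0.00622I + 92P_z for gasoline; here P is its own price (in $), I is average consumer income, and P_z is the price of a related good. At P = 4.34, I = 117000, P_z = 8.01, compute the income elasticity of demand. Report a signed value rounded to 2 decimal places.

At the given values, D = 1266 − 429(4.34) + 0.00622(117000) + 92(8.01) = 868.8.
∂D/∂I = 0.00622.
E = (0.00622) × (117000/868.8) = 0.8376…

0.84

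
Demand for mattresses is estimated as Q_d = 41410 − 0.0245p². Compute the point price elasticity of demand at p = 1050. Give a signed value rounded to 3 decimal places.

-3.752

dQ_d/dp = −2·0.0245·p = -51.45. At p = 1050, Q_d = 14398.75.
Ed = (dQ_d/dp)·(p/Q_d) = (-51.45) × (1050/14398.75) = -3.75188…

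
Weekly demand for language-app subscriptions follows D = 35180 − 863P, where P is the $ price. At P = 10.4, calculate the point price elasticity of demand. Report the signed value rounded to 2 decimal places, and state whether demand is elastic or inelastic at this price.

-0.34; inelastic

dD/dP = −863. At P = 10.4, D = 35180 − 863(10.4) = 26204.8.
Ed = (dD/dP)·(P/D) = −863 × (10.4/26204.8) = -0.3425…
|Ed| = 0.34 < 1, so demand is inelastic.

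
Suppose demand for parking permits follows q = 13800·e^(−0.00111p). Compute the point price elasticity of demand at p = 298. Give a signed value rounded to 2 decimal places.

-0.33

dq/dp = −0.00111·q = -11.0039. At p = 298, q = 9913.41.
Ed = (dq/dp)·(p/q) = (-11.0039) × (298/9913.41) = -0.3307…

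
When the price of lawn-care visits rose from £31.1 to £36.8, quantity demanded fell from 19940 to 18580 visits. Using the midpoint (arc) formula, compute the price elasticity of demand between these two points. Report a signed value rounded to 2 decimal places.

-0.42

%ΔQ = (18580 − 19940) / [(19940 + 18580)/2] = -1360/19260 = -0.070612…
%ΔP = (36.8 − 31.1) / [(31.1 + 36.8)/2] = 5.7/33.95 = 0.167893…
Arc Ed = %ΔQ / %ΔP = (-1360/19260) / (5.7/33.95) = -0.4205…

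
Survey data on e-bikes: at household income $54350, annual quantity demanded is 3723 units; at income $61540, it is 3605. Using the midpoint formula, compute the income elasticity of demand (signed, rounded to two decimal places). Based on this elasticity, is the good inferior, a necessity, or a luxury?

-0.26; inferior

%ΔQ = (3605 − 3723)/[( 3723 + 3605)/2] = -118/3664 = -0.032205…
%ΔIncome = (61540 − 54350)/[( 54350 + 61540)/2] = 7190/57945 = 0.124083…
E_income = (-118/3664) / (7190/57945) = -0.2595…
E_income < 0 ⇒ inferior good.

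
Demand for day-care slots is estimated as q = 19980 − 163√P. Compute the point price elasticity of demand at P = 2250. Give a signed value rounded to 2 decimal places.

dq/dP = −163/(2√P) = -1.71817. At P = 2250, q = 12248.2.
Ed = (dq/dP)·(P/q) = (-1.71817) × (2250/12248.2) = -0.3156…

-0.32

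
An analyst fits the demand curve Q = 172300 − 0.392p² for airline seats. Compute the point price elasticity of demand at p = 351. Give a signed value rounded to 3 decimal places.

dQ/dp = −2·0.392·p = -275.184. At p = 351, Q = 124005.208.
Ed = (dQ/dp)·(p/Q) = (-275.184) × (351/124005.208) = -0.77891…

-0.779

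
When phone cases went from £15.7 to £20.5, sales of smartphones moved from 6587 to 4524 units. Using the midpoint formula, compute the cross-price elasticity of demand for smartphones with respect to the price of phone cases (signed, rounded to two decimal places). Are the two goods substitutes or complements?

%ΔQ_{smartphones} = (4524 − 6587)/avg = -2063/5555.5 = -0.371343…
%ΔP_{phone cases} = (20.5 − 15.7)/avg = 4.8/18.1 = 0.265193…
E_cross = (-2063/5555.5) / (4.8/18.1) = -1.4002…
E_cross < 0 ⇒ the goods are complements.

-1.40; complements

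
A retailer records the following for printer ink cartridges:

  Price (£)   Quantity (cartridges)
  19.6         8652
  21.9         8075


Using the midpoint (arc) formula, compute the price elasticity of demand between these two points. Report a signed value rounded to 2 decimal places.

-0.62

%ΔQ = (8075 − 8652) / [(8652 + 8075)/2] = -577/8363.5 = -0.068990…
%ΔP = (21.9 − 19.6) / [(19.6 + 21.9)/2] = 2.3/20.75 = 0.110843…
Arc Ed = %ΔQ / %ΔP = (-577/8363.5) / (2.3/20.75) = -0.6224…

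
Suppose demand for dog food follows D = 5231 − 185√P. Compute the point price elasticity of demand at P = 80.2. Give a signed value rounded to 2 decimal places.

-0.23

dD/dP = −185/(2√P) = -10.3289. At P = 80.2, D = 3574.24.
Ed = (dD/dP)·(P/D) = (-10.3289) × (80.2/3574.24) = -0.2317…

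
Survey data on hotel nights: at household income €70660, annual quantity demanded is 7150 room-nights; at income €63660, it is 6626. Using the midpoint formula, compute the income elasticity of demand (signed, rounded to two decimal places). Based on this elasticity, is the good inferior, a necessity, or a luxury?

0.73; necessity

%ΔQ = (6626 − 7150)/[( 7150 + 6626)/2] = -524/6888 = -0.076074…
%ΔIncome = (63660 − 70660)/[( 70660 + 63660)/2] = -7000/67160 = -0.104228…
E_income = (-524/6888) / (-7000/67160) = 0.7298…
0 < E_income < 1 ⇒ normal good, necessity.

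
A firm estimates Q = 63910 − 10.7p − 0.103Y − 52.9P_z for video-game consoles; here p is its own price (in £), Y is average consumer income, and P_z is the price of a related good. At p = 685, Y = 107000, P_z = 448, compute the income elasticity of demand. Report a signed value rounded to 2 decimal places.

-0.50

At the given values, Q = 63910 − 10.7(685) − 0.103(107000) − 52.9(448) = 21860.3.
∂Q/∂Y = -0.103.
E = (-0.103) × (107000/21860.3) = -0.5041…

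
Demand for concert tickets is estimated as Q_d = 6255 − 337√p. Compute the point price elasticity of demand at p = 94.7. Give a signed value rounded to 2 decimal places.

dQ_d/dp = −337/(2√p) = -17.3151. At p = 94.7, Q_d = 2975.52.
Ed = (dQ_d/dp)·(p/Q_d) = (-17.3151) × (94.7/2975.52) = -0.5510…

-0.55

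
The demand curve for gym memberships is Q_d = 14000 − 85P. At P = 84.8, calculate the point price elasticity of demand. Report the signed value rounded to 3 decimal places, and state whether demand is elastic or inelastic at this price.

-1.061; elastic

dQ_d/dP = −85. At P = 84.8, Q_d = 14000 − 85(84.8) = 6792.
Ed = (dQ_d/dP)·(P/Q_d) = −85 × (84.8/6792) = -1.06124…
|Ed| = 1.061 > 1, so demand is elastic.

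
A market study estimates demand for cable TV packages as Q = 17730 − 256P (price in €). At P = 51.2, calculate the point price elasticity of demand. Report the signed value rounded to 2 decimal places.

dQ/dP = −256. At P = 51.2, Q = 17730 − 256(51.2) = 4622.8.
Ed = (dQ/dP)·(P/Q) = −256 × (51.2/4622.8) = -2.8353…

-2.84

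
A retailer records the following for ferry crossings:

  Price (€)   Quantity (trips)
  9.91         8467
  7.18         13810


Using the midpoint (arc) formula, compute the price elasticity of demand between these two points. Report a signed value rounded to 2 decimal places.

-1.50

%ΔQ = (13810 − 8467) / [(8467 + 13810)/2] = 5343/11138.5 = 0.479687…
%ΔP = (7.18 − 9.91) / [(9.91 + 7.18)/2] = -2.73/8.545 = -0.319485…
Arc Ed = %ΔQ / %ΔP = (5343/11138.5) / (-2.73/8.545) = -1.5014…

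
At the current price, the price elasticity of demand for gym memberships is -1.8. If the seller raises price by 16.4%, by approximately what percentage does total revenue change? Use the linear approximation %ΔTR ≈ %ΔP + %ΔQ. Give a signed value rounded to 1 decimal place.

-13.1%

%ΔQ ≈ Ed × %ΔP = (-1.8) × (+16.4%) = -29.5200%
%ΔTR ≈ %ΔP + %ΔQ = (+16.4%) + (-29.5200%) = -13.1200%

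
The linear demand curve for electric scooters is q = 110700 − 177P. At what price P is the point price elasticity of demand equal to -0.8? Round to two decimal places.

277.97

Ed = −177P/(110700 − 177P). Set this equal to -0.8:
177P = 0.8·(110700 − 177P) ⇒ 177P(1 + 0.8) = 0.8·110700
P = 0.8·110700 / (177·1.8) = 277.9661…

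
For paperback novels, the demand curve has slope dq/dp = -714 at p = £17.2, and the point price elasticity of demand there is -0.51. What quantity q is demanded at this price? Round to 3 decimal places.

24080.000

Ed = (dq/dp)·(p/q) ⇒ q = (dq/dp)·p/Ed = (-714)·17.2/(-0.51) = 24080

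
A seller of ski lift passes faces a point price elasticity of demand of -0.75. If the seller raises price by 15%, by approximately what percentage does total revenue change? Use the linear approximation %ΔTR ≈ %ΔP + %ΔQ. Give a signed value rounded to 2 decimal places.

%ΔQ ≈ Ed × %ΔP = (-0.75) × (+15%) = -11.2500%
%ΔTR ≈ %ΔP + %ΔQ = (+15%) + (-11.2500%) = +3.7500%

+3.75%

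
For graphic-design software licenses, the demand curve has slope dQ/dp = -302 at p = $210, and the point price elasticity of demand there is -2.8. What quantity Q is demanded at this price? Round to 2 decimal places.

22650.00

Ed = (dQ/dp)·(p/Q) ⇒ Q = (dQ/dp)·p/Ed = (-302)·210/(-2.8) = 22650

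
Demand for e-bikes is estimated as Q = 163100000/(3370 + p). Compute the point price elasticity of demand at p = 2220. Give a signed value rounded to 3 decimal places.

dQ/dp = −163100000/(3370 + p)² = -5.21952. At p = 2220, Q = 29177.1.
Ed = (dQ/dp)·(p/Q) = (-5.21952) × (2220/29177.1) = -0.39713…

-0.397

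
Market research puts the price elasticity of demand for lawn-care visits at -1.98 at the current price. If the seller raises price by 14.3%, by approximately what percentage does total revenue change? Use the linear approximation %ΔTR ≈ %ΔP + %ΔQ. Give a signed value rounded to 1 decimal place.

%ΔQ ≈ Ed × %ΔP = (-1.98) × (+14.3%) = -28.3140%
%ΔTR ≈ %ΔP + %ΔQ = (+14.3%) + (-28.3140%) = -14.0140%

-14.0%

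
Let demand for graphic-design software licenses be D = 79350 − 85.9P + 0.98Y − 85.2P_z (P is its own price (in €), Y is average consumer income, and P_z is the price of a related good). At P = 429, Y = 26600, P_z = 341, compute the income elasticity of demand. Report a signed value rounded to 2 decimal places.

0.66

At the given values, D = 79350 − 85.9(429) + 0.98(26600) − 85.2(341) = 39513.7.
∂D/∂Y = 0.98.
E = (0.98) × (26600/39513.7) = 0.6597…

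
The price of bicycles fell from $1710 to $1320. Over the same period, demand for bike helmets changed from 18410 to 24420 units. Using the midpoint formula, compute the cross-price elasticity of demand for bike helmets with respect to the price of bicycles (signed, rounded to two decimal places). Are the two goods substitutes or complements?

%ΔQ_{bike helmets} = (24420 − 18410)/avg = 6010/21415 = 0.280644…
%ΔP_{bicycles} = (1320 − 1710)/avg = -390/1515 = -0.257425…
E_cross = (6010/21415) / (-390/1515) = -1.0901…
E_cross < 0 ⇒ the goods are complements.

-1.09; complements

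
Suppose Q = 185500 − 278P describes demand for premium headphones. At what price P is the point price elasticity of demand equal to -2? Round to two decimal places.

444.84

Ed = −278P/(185500 − 278P). Set this equal to -2:
278P = 2·(185500 − 278P) ⇒ 278P(1 + 2) = 2·185500
P = 2·185500 / (278·3) = 444.8441…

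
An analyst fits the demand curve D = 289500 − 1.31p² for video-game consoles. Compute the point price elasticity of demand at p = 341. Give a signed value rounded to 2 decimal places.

-2.22

dD/dp = −2·1.31·p = -893.42. At p = 341, D = 137171.89.
Ed = (dD/dp)·(p/D) = (-893.42) × (341/137171.89) = -2.2209…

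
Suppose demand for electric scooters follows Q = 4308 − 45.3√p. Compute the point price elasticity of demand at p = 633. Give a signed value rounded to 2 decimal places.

-0.18

dQ/dp = −45.3/(2√p) = -0.900257. At p = 633, Q = 3168.28.
Ed = (dQ/dp)·(p/Q) = (-0.900257) × (633/3168.28) = -0.1798…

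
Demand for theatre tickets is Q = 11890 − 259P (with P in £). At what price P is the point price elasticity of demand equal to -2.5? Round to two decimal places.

Ed = −259P/(11890 − 259P). Set this equal to -2.5:
259P = 2.5·(11890 − 259P) ⇒ 259P(1 + 2.5) = 2.5·11890
P = 2.5·11890 / (259·3.5) = 32.7909…

32.79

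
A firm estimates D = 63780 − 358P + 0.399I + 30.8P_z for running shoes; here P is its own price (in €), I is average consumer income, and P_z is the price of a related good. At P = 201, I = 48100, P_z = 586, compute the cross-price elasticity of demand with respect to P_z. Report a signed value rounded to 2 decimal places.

At the given values, D = 63780 − 358(201) + 0.399(48100) + 30.8(586) = 29062.7.
∂D/∂P_z = 30.8.
E = (30.8) × (586/29062.7) = 0.6210…

0.62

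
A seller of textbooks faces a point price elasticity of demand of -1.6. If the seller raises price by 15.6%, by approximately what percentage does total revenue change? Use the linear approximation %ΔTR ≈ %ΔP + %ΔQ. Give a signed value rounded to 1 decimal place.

%ΔQ ≈ Ed × %ΔP = (-1.6) × (+15.6%) = -24.9600%
%ΔTR ≈ %ΔP + %ΔQ = (+15.6%) + (-24.9600%) = -9.3600%

-9.4%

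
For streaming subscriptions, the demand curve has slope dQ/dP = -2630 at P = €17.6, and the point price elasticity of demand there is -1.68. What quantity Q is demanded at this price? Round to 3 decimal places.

Ed = (dQ/dP)·(P/Q) ⇒ Q = (dQ/dP)·P/Ed = (-2630)·17.6/(-1.68) = 27552.38095…

27552.381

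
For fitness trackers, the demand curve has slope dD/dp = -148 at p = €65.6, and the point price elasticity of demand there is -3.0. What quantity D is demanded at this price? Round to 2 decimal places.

Ed = (dD/dp)·(p/D) ⇒ D = (dD/dp)·p/Ed = (-148)·65.6/(-3.0) = 3236.2666…

3236.27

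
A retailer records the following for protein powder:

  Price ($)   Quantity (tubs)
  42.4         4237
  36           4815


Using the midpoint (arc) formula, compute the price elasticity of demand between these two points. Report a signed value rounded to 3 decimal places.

-0.782

%ΔQ = (4815 − 4237) / [(4237 + 4815)/2] = 578/4526 = 0.127706…
%ΔP = (36 − 42.4) / [(42.4 + 36)/2] = -6.4/39.2 = -0.163265…
Arc Ed = %ΔQ / %ΔP = (578/4526) / (-6.4/39.2) = -0.78220…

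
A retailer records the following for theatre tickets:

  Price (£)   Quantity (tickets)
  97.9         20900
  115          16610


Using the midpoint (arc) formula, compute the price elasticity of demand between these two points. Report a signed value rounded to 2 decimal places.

%ΔQ = (16610 − 20900) / [(20900 + 16610)/2] = -4290/18755 = -0.228739…
%ΔP = (115 − 97.9) / [(97.9 + 115)/2] = 17.1/106.45 = 0.160638…
Arc Ed = %ΔQ / %ΔP = (-4290/18755) / (17.1/106.45) = -1.4239…

-1.42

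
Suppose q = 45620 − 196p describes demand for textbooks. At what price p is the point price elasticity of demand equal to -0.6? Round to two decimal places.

Ed = −196p/(45620 − 196p). Set this equal to -0.6:
196p = 0.6·(45620 − 196p) ⇒ 196p(1 + 0.6) = 0.6·45620
p = 0.6·45620 / (196·1.6) = 87.2831…

87.28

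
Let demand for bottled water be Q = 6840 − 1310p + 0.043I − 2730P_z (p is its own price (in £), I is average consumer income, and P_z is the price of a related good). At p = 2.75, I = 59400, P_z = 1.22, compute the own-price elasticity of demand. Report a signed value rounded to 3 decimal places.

-1.464

At the given values, Q = 6840 − 1310(2.75) + 0.043(59400) − 2730(1.22) = 2461.1.
∂Q/∂p = −1310.
E = (-1310) × (2.75/2461.1) = -1.46377…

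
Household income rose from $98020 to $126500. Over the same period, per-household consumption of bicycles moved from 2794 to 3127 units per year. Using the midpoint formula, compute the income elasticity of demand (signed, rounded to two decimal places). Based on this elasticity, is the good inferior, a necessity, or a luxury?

0.44; necessity

%ΔQ = (3127 − 2794)/[( 2794 + 3127)/2] = 333/2960.5 = 0.112480…
%ΔIncome = (126500 − 98020)/[( 98020 + 126500)/2] = 28480/112260 = 0.253696…
E_income = (333/2960.5) / (28480/112260) = 0.4433…
0 < E_income < 1 ⇒ normal good, necessity.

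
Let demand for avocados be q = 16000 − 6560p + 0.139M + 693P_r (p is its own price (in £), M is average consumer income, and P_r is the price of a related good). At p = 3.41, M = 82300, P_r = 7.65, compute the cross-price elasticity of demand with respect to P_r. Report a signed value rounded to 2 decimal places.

0.51

At the given values, q = 16000 − 6560(3.41) + 0.139(82300) + 693(7.65) = 10371.55.
∂q/∂P_r = 693.
E = (693) × (7.65/10371.55) = 0.5111…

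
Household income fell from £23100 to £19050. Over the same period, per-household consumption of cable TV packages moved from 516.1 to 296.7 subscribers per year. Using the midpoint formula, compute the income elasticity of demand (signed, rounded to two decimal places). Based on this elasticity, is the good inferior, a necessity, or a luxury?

2.81; luxury

%ΔQ = (296.7 − 516.1)/[( 516.1 + 296.7)/2] = -219.4/406.4 = -0.539862…
%ΔIncome = (19050 − 23100)/[( 23100 + 19050)/2] = -4050/21075 = -0.192170…
E_income = (-219.4/406.4) / (-4050/21075) = 2.8092…
E_income > 1 ⇒ normal good, luxury.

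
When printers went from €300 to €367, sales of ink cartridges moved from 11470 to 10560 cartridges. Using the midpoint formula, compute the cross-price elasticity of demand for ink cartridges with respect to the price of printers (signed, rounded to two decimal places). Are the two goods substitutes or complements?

%ΔQ_{ink cartridges} = (10560 − 11470)/avg = -910/11015 = -0.082614…
%ΔP_{printers} = (367 − 300)/avg = 67/333.5 = 0.200899…
E_cross = (-910/11015) / (67/333.5) = -0.4112…
E_cross < 0 ⇒ the goods are complements.

-0.41; complements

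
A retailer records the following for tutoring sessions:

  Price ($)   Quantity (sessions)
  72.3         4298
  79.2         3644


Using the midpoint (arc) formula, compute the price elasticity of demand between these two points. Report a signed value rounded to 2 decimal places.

-1.81

%ΔQ = (3644 − 4298) / [(4298 + 3644)/2] = -654/3971 = -0.164694…
%ΔP = (79.2 − 72.3) / [(72.3 + 79.2)/2] = 6.9/75.75 = 0.091089…
Arc Ed = %ΔQ / %ΔP = (-654/3971) / (6.9/75.75) = -1.8080…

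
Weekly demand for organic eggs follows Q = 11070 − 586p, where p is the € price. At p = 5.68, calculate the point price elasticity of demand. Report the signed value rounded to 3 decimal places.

-0.430

dQ/dp = −586. At p = 5.68, Q = 11070 − 586(5.68) = 7741.52.
Ed = (dQ/dp)·(p/Q) = −586 × (5.68/7741.52) = -0.42995…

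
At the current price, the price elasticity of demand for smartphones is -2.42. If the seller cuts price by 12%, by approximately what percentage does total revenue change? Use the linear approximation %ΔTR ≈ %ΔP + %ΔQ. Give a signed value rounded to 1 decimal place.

%ΔQ ≈ Ed × %ΔP = (-2.42) × (-12%) = +29.0400%
%ΔTR ≈ %ΔP + %ΔQ = (-12%) + (+29.0400%) = +17.0400%

+17.0%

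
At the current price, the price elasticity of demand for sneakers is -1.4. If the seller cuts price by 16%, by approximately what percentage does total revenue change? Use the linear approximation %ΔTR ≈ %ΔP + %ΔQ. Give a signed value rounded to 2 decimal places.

%ΔQ ≈ Ed × %ΔP = (-1.4) × (-16%) = +22.4000%
%ΔTR ≈ %ΔP + %ΔQ = (-16%) + (+22.4000%) = +6.4000%

+6.40%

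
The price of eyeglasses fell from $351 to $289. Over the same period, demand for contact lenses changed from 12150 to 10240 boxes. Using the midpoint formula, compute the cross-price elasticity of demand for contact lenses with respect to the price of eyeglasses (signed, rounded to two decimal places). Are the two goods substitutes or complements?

%ΔQ_{contact lenses} = (10240 − 12150)/avg = -1910/11195 = -0.170611…
%ΔP_{eyeglasses} = (289 − 351)/avg = -62/320 = -0.19375
E_cross = (-1910/11195) / (-62/320) = 0.8805…
E_cross > 0 ⇒ the goods are substitutes.

0.88; substitutes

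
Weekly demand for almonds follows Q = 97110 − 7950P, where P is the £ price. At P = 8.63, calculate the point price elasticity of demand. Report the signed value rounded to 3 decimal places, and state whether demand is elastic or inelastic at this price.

dQ/dP = −7950. At P = 8.63, Q = 97110 − 7950(8.63) = 28501.5.
Ed = (dQ/dP)·(P/Q) = −7950 × (8.63/28501.5) = -2.40718…
|Ed| = 2.407 > 1, so demand is elastic.

-2.407; elastic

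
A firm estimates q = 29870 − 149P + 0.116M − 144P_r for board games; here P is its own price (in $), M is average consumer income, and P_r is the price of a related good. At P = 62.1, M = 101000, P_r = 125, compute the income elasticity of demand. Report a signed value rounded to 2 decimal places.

0.82

At the given values, q = 29870 − 149(62.1) + 0.116(101000) − 144(125) = 14333.1.
∂q/∂M = 0.116.
E = (0.116) × (101000/14333.1) = 0.8174…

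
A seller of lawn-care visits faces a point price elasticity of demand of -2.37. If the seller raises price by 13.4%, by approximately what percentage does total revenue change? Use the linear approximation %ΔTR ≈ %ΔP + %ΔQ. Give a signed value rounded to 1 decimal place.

%ΔQ ≈ Ed × %ΔP = (-2.37) × (+13.4%) = -31.7580%
%ΔTR ≈ %ΔP + %ΔQ = (+13.4%) + (-31.7580%) = -18.3580%

-18.4%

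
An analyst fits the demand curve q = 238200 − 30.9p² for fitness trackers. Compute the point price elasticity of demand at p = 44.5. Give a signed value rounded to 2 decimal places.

dq/dp = −2·30.9·p = -2750.1. At p = 44.5, q = 177010.275.
Ed = (dq/dp)·(p/q) = (-2750.1) × (44.5/177010.275) = -0.6913…

-0.69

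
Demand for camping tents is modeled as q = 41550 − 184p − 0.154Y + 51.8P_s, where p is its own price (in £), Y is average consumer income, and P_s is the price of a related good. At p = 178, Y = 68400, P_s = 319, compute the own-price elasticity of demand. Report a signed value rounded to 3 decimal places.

-2.215

At the given values, q = 41550 − 184(178) − 0.154(68400) + 51.8(319) = 14788.6.
∂q/∂p = −184.
E = (-184) × (178/14788.6) = -2.21467…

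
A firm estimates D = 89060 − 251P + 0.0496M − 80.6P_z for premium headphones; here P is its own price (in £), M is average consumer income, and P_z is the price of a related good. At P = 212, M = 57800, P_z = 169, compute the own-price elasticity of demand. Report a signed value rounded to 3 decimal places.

-2.121

At the given values, D = 89060 − 251(212) + 0.0496(57800) − 80.6(169) = 25093.48.
∂D/∂P = −251.
E = (-251) × (212/25093.48) = -2.12055…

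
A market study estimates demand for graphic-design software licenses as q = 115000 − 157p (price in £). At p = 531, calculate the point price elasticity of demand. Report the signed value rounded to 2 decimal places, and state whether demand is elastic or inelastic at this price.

-2.64; elastic

dq/dp = −157. At p = 531, q = 115000 − 157(531) = 31633.
Ed = (dq/dp)·(p/q) = −157 × (531/31633) = -2.6354…
|Ed| = 2.64 > 1, so demand is elastic.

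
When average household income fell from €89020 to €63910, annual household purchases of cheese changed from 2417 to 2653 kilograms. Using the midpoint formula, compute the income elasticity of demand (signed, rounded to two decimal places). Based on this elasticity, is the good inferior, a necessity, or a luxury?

%ΔQ = (2653 − 2417)/[( 2417 + 2653)/2] = 236/2535 = 0.093096…
%ΔIncome = (63910 − 89020)/[( 89020 + 63910)/2] = -25110/76465 = -0.328385…
E_income = (236/2535) / (-25110/76465) = -0.2834…
E_income < 0 ⇒ inferior good.

-0.28; inferior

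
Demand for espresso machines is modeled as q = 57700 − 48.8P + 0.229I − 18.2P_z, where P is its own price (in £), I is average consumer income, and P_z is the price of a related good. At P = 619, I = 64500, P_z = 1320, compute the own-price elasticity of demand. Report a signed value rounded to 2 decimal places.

At the given values, q = 57700 − 48.8(619) + 0.229(64500) − 18.2(1320) = 18239.3.
∂q/∂P = −48.8.
E = (-48.8) × (619/18239.3) = -1.6561…

-1.66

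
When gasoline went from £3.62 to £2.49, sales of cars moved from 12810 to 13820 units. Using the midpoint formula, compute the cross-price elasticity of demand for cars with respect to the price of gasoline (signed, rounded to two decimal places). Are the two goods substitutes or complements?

%ΔQ_{cars} = (13820 − 12810)/avg = 1010/13315 = 0.075854…
%ΔP_{gasoline} = (2.49 − 3.62)/avg = -1.13/3.055 = -0.369885…
E_cross = (1010/13315) / (-1.13/3.055) = -0.2050…
E_cross < 0 ⇒ the goods are complements.

-0.21; complements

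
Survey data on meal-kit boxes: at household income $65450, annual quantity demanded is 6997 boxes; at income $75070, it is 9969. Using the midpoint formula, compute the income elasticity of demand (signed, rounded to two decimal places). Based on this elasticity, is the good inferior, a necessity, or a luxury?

%ΔQ = (9969 − 6997)/[( 6997 + 9969)/2] = 2972/8483 = 0.350347…
%ΔIncome = (75070 − 65450)/[( 65450 + 75070)/2] = 9620/70260 = 0.136920…
E_income = (2972/8483) / (9620/70260) = 2.5587…
E_income > 1 ⇒ normal good, luxury.

2.56; luxury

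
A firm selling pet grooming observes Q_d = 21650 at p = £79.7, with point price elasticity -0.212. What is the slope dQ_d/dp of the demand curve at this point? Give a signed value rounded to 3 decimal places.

Ed = (dQ_d/dp)·(p/Q_d) ⇒ dQ_d/dp = Ed·Q_d/p = (-0.212)·21650/79.7 = -57.58845…

-57.588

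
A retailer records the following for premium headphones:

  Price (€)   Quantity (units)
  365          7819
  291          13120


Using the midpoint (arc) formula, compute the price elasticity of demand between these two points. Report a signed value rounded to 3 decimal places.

-2.244

%ΔQ = (13120 − 7819) / [(7819 + 13120)/2] = 5301/10469.5 = 0.506327…
%ΔP = (291 − 365) / [(365 + 291)/2] = -74/328 = -0.225609…
Arc Ed = %ΔQ / %ΔP = (5301/10469.5) / (-74/328) = -2.24426…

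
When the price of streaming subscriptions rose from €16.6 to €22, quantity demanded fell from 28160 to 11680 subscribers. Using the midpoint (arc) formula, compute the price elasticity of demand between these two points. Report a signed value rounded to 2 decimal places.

-2.96

%ΔQ = (11680 − 28160) / [(28160 + 11680)/2] = -16480/19920 = -0.827309…
%ΔP = (22 − 16.6) / [(16.6 + 22)/2] = 5.4/19.3 = 0.279792…
Arc Ed = %ΔQ / %ΔP = (-16480/19920) / (5.4/19.3) = -2.9568…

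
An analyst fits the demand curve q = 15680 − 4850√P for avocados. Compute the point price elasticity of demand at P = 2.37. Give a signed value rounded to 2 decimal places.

dq/dP = −4850/(2√P) = -1575.21. At P = 2.37, q = 8213.52.
Ed = (dq/dP)·(P/q) = (-1575.21) × (2.37/8213.52) = -0.4545…

-0.45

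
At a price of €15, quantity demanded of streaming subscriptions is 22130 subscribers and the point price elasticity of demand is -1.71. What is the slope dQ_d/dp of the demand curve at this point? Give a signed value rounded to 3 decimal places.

Ed = (dQ_d/dp)·(p/Q_d) ⇒ dQ_d/dp = Ed·Q_d/p = (-1.71)·22130/15 = -2522.82

-2522.820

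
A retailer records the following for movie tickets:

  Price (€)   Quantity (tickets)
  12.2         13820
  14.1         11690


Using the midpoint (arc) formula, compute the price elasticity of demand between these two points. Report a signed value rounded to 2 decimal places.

%ΔQ = (11690 − 13820) / [(13820 + 11690)/2] = -2130/12755 = -0.166993…
%ΔP = (14.1 − 12.2) / [(12.2 + 14.1)/2] = 1.9/13.15 = 0.144486…
Arc Ed = %ΔQ / %ΔP = (-2130/12755) / (1.9/13.15) = -1.1557…

-1.16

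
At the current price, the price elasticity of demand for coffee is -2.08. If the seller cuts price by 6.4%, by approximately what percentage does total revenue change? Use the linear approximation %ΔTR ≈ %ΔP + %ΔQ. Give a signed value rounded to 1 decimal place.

%ΔQ ≈ Ed × %ΔP = (-2.08) × (-6.4%) = +13.3120%
%ΔTR ≈ %ΔP + %ΔQ = (-6.4%) + (+13.3120%) = +6.9120%

+6.9%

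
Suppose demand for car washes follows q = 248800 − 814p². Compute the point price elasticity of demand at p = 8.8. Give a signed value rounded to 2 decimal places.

dq/dp = −2·814·p = -14326.4. At p = 8.8, q = 185763.84.
Ed = (dq/dp)·(p/q) = (-14326.4) × (8.8/185763.84) = -0.6786…

-0.68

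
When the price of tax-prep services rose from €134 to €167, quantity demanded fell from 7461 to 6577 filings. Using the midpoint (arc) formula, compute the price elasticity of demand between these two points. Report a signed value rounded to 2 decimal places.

-0.57

%ΔQ = (6577 − 7461) / [(7461 + 6577)/2] = -884/7019 = -0.125943…
%ΔP = (167 − 134) / [(134 + 167)/2] = 33/150.5 = 0.219269…
Arc Ed = %ΔQ / %ΔP = (-884/7019) / (33/150.5) = -0.5743…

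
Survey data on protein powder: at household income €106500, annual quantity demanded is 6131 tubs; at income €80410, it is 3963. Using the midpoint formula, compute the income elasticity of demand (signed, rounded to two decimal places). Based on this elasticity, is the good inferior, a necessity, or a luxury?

1.54; luxury

%ΔQ = (3963 − 6131)/[( 6131 + 3963)/2] = -2168/5047 = -0.429562…
%ΔIncome = (80410 − 106500)/[( 106500 + 80410)/2] = -26090/93455 = -0.279171…
E_income = (-2168/5047) / (-26090/93455) = 1.5387…
E_income > 1 ⇒ normal good, luxury.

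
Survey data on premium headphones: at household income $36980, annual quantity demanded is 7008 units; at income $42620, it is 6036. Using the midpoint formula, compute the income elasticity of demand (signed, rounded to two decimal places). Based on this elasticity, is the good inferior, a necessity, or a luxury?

%ΔQ = (6036 − 7008)/[( 7008 + 6036)/2] = -972/6522 = -0.149034…
%ΔIncome = (42620 − 36980)/[( 36980 + 42620)/2] = 5640/39800 = 0.141708…
E_income = (-972/6522) / (5640/39800) = -1.0516…
E_income < 0 ⇒ inferior good.

-1.05; inferior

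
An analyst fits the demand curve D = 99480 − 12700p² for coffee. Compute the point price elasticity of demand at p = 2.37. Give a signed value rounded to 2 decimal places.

dD/dp = −2·12700·p = -60198. At p = 2.37, D = 28145.37.
Ed = (dD/dp)·(p/D) = (-60198) × (2.37/28145.37) = -5.0690…

-5.07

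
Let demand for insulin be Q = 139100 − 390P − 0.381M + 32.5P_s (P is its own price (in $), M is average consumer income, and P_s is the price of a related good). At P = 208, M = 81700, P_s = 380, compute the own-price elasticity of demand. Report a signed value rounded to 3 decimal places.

At the given values, Q = 139100 − 390(208) − 0.381(81700) + 32.5(380) = 39202.3.
∂Q/∂P = −390.
E = (-390) × (208/39202.3) = -2.06926…

-2.069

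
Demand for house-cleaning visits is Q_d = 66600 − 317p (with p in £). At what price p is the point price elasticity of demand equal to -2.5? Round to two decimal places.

Ed = −317p/(66600 − 317p). Set this equal to -2.5:
317p = 2.5·(66600 − 317p) ⇒ 317p(1 + 2.5) = 2.5·66600
p = 2.5·66600 / (317·3.5) = 150.0675…

150.07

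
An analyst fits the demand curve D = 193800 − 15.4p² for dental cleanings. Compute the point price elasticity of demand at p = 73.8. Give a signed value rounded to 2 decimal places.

dD/dp = −2·15.4·p = -2273.04. At p = 73.8, D = 109924.824.
Ed = (dD/dp)·(p/D) = (-2273.04) × (73.8/109924.824) = -1.5260…

-1.53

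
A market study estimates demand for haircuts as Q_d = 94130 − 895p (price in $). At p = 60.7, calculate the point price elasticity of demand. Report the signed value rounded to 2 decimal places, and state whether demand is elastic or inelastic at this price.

dQ_d/dp = −895. At p = 60.7, Q_d = 94130 − 895(60.7) = 39803.5.
Ed = (dQ_d/dp)·(p/Q_d) = −895 × (60.7/39803.5) = -1.3648…
|Ed| = 1.36 > 1, so demand is elastic.

-1.36; elastic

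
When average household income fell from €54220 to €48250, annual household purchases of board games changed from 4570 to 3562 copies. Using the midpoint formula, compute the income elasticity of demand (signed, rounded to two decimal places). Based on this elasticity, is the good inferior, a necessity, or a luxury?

%ΔQ = (3562 − 4570)/[( 4570 + 3562)/2] = -1008/4066 = -0.247909…
%ΔIncome = (48250 − 54220)/[( 54220 + 48250)/2] = -5970/51235 = -0.116521…
E_income = (-1008/4066) / (-5970/51235) = 2.1275…
E_income > 1 ⇒ normal good, luxury.

2.13; luxury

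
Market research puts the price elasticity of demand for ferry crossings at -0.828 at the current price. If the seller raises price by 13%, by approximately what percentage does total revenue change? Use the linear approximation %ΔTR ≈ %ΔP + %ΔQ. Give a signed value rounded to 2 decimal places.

+2.24%

%ΔQ ≈ Ed × %ΔP = (-0.828) × (+13%) = -10.7640%
%ΔTR ≈ %ΔP + %ΔQ = (+13%) + (-10.7640%) = +2.2360%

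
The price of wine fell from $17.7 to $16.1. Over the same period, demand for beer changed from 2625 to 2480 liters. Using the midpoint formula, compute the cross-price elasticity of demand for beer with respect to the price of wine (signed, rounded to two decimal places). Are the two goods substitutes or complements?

%ΔQ_{beer} = (2480 − 2625)/avg = -145/2552.5 = -0.056807…
%ΔP_{wine} = (16.1 − 17.7)/avg = -1.6/16.9 = -0.094674…
E_cross = (-145/2552.5) / (-1.6/16.9) = 0.6000…
E_cross > 0 ⇒ the goods are substitutes.

0.60; substitutes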